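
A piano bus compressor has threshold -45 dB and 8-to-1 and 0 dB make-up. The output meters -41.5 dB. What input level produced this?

Post-compression overshoot = -41.5 − (-45) = 3.5 dB.
Input overshoot = R × output overshoot = 28 dB → input = -45 + 28 = -17 dB.

-17 dB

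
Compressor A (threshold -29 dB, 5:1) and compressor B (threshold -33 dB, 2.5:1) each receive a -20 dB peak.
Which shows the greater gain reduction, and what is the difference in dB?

A: overshoot 9 dB → output overshoot 1.8 dB → GR 7.2 dB.
B: overshoot 13 dB → output overshoot 5.2 dB → GR 7.8 dB.
Difference: 0.6 dB in favour of B.

B, by 0.6 dB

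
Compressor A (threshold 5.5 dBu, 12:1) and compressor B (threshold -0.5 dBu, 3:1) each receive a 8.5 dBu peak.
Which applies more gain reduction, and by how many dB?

A: overshoot 3 dB → output overshoot 0.25 dB → GR 2.75 dB.
B: overshoot 9 dB → output overshoot 3 dB → GR 6 dB.
Difference: 3.25 dB in favour of B.

B, by 3.25 dB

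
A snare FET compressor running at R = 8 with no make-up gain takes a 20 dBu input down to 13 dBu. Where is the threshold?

Let T be the threshold. Output overshoot = (input overshoot)/R, so 13 − T = (20 − T)/8.
8·(13 − T) = 20 − T → 7·T = 104 − 20 = 84.
T = 84/7 = 12 dBu.

12 dBu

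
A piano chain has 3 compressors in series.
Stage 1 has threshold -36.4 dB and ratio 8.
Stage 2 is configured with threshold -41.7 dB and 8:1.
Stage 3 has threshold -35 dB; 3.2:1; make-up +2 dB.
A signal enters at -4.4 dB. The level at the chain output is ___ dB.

-38.5375 dB

Stage 1: overshoot 32 dB → 32/8 = 4 dB → -32.4 dB.
Stage 2: overshoot 9.3 dB → 9.3/8 = 1.1625 dB → -40.5375 dB.
Stage 3: -40.5375 dB ≤ -35 dB, so stage 3 doesn't engage; make-up brings it to -38.5375 dB.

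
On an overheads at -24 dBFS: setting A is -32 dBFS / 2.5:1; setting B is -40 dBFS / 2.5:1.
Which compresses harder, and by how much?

A: 8 dB over, compressed to 3.2 dB over, so 4.8 dB of GR.
B: 16 dB over, compressed to 6.4 dB over, so 9.6 dB of GR.
Difference: 4.8 dB in favour of B.

B, by 4.8 dB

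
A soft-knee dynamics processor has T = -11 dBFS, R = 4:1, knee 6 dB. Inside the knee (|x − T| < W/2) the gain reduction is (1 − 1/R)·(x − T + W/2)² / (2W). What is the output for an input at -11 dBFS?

-11.5625 dBFS

x − T + W/2 = -11 − (-11) + 3 = 3.
GR = (1 − 1/4) × 3² / 12 = 0.75 × 9 / 12 = 0.5625 dB.
Output = -11 − 0.5625 = -11.5625 dBFS.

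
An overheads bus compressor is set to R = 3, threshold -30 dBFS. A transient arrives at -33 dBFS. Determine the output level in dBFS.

-33 dBFS is 3 dB below the -30 dBFS threshold, so no gain reduction is applied.
Output = input = -33 dBFS.

-33 dBFS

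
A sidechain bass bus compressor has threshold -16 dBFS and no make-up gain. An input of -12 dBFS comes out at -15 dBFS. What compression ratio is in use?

Input overshoot = -12 − (-16) = 4 dB; output overshoot = -15 − (-16) = 1 dB.
Ratio = 4 / 1 = 4.

4:1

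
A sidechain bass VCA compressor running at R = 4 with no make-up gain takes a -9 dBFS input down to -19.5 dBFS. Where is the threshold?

-23 dBFS

Gain reduction = -9 − (-19.5) = 10.5 dB; output overshoot = GR / (R − 1) = 10.5 / 3 = 3.5 dB.
Threshold = output − output overshoot = -19.5 − 3.5 = -23 dBFS.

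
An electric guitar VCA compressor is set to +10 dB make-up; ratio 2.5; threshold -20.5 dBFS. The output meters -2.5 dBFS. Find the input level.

-0.5 dBFS

Remove make-up: -2.5 − 10 = -12.5 dBFS.
Post-compression overshoot = -12.5 − (-20.5) = 8 dB.
Before 2.5:1 compression the overshoot was 8 × 2.5 = 20 dB, so input = -20.5 + 20 = -0.5 dBFS.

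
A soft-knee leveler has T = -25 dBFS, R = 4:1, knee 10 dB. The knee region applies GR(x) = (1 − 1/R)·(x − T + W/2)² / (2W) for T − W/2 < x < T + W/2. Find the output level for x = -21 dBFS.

x − T + W/2 = -21 − (-25) + 5 = 9.
GR = (1 − 1/4) × 9² / 20 = 0.75 × 81 / 20 = 3.0375 dB.
Output = -21 − 3.0375 = -24.0375 dBFS.

-24.0375 dBFS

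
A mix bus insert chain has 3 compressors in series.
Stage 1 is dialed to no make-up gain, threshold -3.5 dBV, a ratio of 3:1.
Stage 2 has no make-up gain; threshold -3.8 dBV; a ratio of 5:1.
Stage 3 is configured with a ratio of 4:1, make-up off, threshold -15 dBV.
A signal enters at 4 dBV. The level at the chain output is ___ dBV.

-12.06 dBV

Stage 1: overshoot 7.5 dB → 7.5/3 = 2.5 dB → -1 dBV.
Stage 2: overshoot 2.8 dB → 2.8/5 = 0.56 dB → -3.24 dBV.
Stage 3: -3.24 dBV is 11.76 dB over -15 dBV; at 4:1 that becomes 2.94 dB over, giving -12.06 dBV.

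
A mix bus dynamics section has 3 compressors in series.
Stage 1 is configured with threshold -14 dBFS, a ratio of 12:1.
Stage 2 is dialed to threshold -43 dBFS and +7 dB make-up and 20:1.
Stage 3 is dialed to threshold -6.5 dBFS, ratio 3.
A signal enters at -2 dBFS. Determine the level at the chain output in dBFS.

Stage 1: -2 dBFS is 12 dB over -14 dBFS; at 12:1 that becomes 1 dB over, giving -13 dBFS.
Stage 2: 30 dB above -43 dBFS, reduced 20:1 to 1.5 dB above → -41.5 dBFS; +7 dB make-up → -34.5 dBFS.
Stage 3: -34.5 dBFS is at or below the -6.5 dBFS threshold — no compression; output -34.5 dBFS.

-34.5 dBFS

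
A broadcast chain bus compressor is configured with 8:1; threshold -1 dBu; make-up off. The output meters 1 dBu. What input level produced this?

The compressed level sits 1 − (-1) = 2 dB over threshold.
Before 8:1 compression the overshoot was 2 × 8 = 16 dB, so input = -1 + 16 = 15 dBu.

15 dBu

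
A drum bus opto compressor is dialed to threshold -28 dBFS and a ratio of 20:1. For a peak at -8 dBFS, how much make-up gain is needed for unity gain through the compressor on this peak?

The peak compresses to -28 + 20/20 = -27 dBFS.
To reach -8 dBFS requires -8 − (-27) = 19 dB of make-up.

19 dB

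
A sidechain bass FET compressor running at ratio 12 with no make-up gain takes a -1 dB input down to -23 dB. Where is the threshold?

Let T be the threshold. Output overshoot = (input overshoot)/R, so -23 − T = (-1 − T)/12.
12·(-23 − T) = -1 − T → 11·T = -276 − (-1) = -275.
T = -275/11 = -25 dB.

-25 dB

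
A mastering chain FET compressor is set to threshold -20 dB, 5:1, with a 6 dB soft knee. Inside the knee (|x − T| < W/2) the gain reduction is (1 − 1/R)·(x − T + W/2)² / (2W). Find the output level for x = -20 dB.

x − T + W/2 = -20 − (-20) + 3 = 3.
GR = (1 − 1/5) × 3² / 12 = 0.8 × 9 / 12 = 0.6 dB.
Output = -20 − 0.6 = -20.6 dB.

-20.6 dB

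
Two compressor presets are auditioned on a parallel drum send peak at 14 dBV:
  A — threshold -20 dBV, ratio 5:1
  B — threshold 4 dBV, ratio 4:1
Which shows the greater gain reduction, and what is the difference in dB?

A, by 19.7 dB

A: overshoot 34 dB → output overshoot 6.8 dB → GR 27.2 dB.
B: overshoot 10 dB → output overshoot 2.5 dB → GR 7.5 dB.
A applies 19.7 dB more gain reduction.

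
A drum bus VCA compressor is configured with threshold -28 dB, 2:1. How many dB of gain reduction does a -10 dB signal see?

9 dB

The signal is 18 dB above threshold.
After 2:1 compression the overshoot becomes 18/2 = 9 dB.
GR = overshoot in − overshoot out = 18 − 9 = 9 dB.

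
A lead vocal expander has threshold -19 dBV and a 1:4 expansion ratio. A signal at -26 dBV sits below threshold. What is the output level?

Undershoot = (-19) − (-26) = 7 dB.
At 1:4, that expands to 28 dB under threshold.
Output = -19 − 28 = -47 dBV.

-47 dBV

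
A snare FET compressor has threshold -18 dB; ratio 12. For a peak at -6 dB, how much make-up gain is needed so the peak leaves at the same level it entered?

11 dB

Without make-up, output = threshold + overshoot/12 = -18 + 1 = -17 dB.
Gap to target: 11 dB.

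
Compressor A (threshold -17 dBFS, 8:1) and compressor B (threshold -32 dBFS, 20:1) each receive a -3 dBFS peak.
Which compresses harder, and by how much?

A: 14 dB over, compressed to 1.75 dB over, so 12.25 dB of GR.
B: 29 dB over, compressed to 1.45 dB over, so 27.55 dB of GR.
B applies 15.3 dB more gain reduction.

B, by 15.3 dB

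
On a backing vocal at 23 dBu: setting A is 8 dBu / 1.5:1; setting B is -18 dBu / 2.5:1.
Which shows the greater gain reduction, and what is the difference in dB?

B, by 19.6 dB

A: GR = 15 − 15/1.5 = 5 dB.
B: GR = 41 − 41/2.5 = 24.6 dB.
B reduces 19.6 dB more.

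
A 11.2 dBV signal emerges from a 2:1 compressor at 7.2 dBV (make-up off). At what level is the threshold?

Gain reduction = 11.2 − 7.2 = 4 dB; output overshoot = GR / (R − 1) = 4 / 1 = 4 dB.
Threshold = output − output overshoot = 7.2 − 4 = 3.2 dBV.

3.2 dBV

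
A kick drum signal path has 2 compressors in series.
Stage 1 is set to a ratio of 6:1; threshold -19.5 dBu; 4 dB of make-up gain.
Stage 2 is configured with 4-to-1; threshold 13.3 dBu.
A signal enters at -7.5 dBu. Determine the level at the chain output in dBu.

Stage 1: overshoot 12 dB → 12/6 = 2 dB → -17.5 dBu; +4 dB make-up → -13.5 dBu.
Stage 2: below threshold (-13.5 ≤ 13.3); passes unchanged; output -13.5 dBu.

-13.5 dBu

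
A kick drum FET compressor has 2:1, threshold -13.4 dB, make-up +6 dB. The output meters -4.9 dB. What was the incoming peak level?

-8.4 dB

Remove make-up: -4.9 − 6 = -10.9 dB.
That's 2.5 dB above the -13.4 dB threshold.
Input overshoot = R × output overshoot = 5 dB → input = -13.4 + 5 = -8.4 dB.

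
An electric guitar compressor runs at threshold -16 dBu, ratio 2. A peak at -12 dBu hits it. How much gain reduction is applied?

Overshoot = -12 − (-16) = 4 dB.
At 2:1, output sits 4/2 = 2 dB above threshold.
So the signal is attenuated by 4 − 2 = 2 dB.

2 dB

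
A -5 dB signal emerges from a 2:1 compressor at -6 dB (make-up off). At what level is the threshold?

-7 dB

Input is 2 dB above T (since output overshoot × R = input overshoot: (-6 − T)·2 = -5 − T gives T = -7 dB).
Check: -7 + (-5 − (-7))/2 = -7 + 1 = -6 dB. ✓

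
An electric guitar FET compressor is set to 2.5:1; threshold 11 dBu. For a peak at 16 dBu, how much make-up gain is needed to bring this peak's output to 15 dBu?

2 dB

The peak compresses to 11 + 5/2.5 = 13 dBu.
To reach 15 dBu requires 15 − 13 = 2 dB of make-up.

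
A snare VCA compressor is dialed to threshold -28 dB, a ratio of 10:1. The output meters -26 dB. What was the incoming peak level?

The compressed level sits -26 − (-28) = 2 dB over threshold.
Before 10:1 compression the overshoot was 2 × 10 = 20 dB, so input = -28 + 20 = -8 dB.

-8 dB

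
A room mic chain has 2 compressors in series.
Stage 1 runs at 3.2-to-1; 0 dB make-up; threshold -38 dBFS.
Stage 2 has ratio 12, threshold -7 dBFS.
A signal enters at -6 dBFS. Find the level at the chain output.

-28 dBFS

Stage 1: overshoot 32 dB → 32/3.2 = 10 dB → -28 dBFS.
Stage 2: below threshold (-28 ≤ -7); passes unchanged; output -28 dBFS.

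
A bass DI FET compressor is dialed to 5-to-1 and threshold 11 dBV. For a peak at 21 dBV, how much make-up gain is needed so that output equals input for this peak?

Without make-up, output = threshold + overshoot/5 = 11 + 2 = 13 dBV.
Gap to target: 8 dB.

8 dB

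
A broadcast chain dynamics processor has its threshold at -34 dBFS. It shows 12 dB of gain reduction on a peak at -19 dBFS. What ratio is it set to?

Input overshoot = -19 − (-34) = 15 dB.
Output overshoot = 15 − 12 = 3 dB.
Ratio = input overshoot / output overshoot = 15 / 3 = 5.

5:1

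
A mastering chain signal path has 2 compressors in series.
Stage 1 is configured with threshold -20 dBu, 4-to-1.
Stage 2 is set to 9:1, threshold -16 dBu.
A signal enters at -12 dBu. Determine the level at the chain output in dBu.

Stage 1: overshoot 8 dB → 8/4 = 2 dB → -18 dBu.
Stage 2: -18 dBu ≤ -16 dBu, so stage 2 doesn't engage; output -18 dBu.

-18 dBu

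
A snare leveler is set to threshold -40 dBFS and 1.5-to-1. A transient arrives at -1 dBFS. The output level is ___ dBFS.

The input is 39 dB above the -40 dBFS threshold.
1.5:1 compression reduces that to 39/1.5 = 26 dB over.
That puts the output at -14 dBFS.

-14 dBFS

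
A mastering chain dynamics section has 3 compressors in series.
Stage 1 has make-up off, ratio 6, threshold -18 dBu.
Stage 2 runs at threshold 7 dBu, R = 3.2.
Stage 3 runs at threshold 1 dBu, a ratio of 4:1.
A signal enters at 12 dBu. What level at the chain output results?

Stage 1: overshoot 30 dB → 30/6 = 5 dB → -13 dBu.
Stage 2: below threshold (-13 ≤ 7); passes unchanged; output -13 dBu.
Stage 3: -13 dBu is at or below the 1 dBu threshold — no compression; output -13 dBu.

-13 dBu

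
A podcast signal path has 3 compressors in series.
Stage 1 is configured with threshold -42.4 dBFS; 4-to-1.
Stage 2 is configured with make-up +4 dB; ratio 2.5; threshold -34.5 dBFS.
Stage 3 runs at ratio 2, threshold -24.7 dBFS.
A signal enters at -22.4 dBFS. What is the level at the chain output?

-33.4 dBFS

Stage 1: overshoot 20 dB → 20/4 = 5 dB → -37.4 dBFS.
Stage 2: -37.4 dBFS ≤ -34.5 dBFS, so stage 2 doesn't engage; make-up brings it to -33.4 dBFS.
Stage 3: -33.4 dBFS ≤ -24.7 dBFS, so stage 3 doesn't engage; output -33.4 dBFS.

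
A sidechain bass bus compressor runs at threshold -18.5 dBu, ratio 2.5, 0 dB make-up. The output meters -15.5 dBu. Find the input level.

Post-compression overshoot = -15.5 − (-18.5) = 3 dB.
Undo the ratio: input overshoot = 3 × 2.5 = 7.5 dB, giving input = -11 dBu.

-11 dBu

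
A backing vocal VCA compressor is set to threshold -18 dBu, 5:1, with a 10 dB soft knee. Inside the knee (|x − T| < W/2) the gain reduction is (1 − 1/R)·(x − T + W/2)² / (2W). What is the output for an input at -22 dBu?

x − T + W/2 = -22 − (-18) + 5 = 1.
GR = (1 − 1/5) × 1² / 20 = 0.8 × 1 / 20 = 0.04 dB.
Output = -22 − 0.04 = -22.04 dBu.

-22.04 dBu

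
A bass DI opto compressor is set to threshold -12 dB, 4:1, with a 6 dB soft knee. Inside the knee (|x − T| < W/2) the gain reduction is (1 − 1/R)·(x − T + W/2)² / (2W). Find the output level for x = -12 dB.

-12.5625 dB

x − T + W/2 = -12 − (-12) + 3 = 3.
GR = (1 − 1/4) × 3² / 12 = 0.75 × 9 / 12 = 0.5625 dB.
Output = -12 − 0.5625 = -12.5625 dB.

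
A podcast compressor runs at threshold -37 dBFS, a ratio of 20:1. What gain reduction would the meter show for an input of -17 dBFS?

Overshoot = -17 − (-37) = 20 dB.
A 20:1 ratio leaves 1 dB of that excess.
So the signal is attenuated by 20 − 1 = 19 dB.

19 dB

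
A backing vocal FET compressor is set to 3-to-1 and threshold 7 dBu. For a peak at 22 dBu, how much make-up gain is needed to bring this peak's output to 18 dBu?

Overshoot 15 dB → 15/3 = 5 dB after compression, so the compressed level is 7 + 5 = 12 dBu.
Make-up = target − compressed = 18 − 12 = 6 dB.

6 dB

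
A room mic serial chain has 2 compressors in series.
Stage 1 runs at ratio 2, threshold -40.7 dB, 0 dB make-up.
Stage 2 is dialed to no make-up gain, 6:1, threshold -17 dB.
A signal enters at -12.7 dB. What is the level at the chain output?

-26.7 dB

Stage 1: 28 dB above -40.7 dB, reduced 2:1 to 14 dB above → -26.7 dB.
Stage 2: below threshold (-26.7 ≤ -17); passes unchanged; output -26.7 dB.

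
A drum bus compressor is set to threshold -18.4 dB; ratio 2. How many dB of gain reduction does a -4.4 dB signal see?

Overshoot = -4.4 − (-18.4) = 14 dB.
After 2:1 compression the overshoot becomes 14/2 = 7 dB.
So the signal is attenuated by 14 − 7 = 7 dB.

7 dB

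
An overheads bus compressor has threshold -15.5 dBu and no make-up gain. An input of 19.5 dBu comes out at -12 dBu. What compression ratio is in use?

Input overshoot = 19.5 − (-15.5) = 35 dB; output overshoot = -12 − (-15.5) = 3.5 dB.
Ratio = 35 / 3.5 = 10.

10:1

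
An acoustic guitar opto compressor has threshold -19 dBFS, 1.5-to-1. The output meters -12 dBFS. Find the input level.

-8.5 dBFS

That's 7 dB above the -19 dBFS threshold.
Undo the ratio: input overshoot = 7 × 1.5 = 10.5 dB, giving input = -8.5 dBFS.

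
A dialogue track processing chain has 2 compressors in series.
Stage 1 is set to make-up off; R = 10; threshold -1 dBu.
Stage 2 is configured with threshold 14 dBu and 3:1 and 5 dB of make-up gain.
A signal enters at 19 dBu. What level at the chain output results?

6 dBu

Stage 1: overshoot 20 dB → 20/10 = 2 dB → 1 dBu.
Stage 2: below threshold (1 ≤ 14); passes unchanged; make-up brings it to 6 dBu.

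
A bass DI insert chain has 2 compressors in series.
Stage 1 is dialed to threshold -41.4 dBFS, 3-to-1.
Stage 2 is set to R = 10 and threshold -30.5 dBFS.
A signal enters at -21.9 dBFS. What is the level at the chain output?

-34.9 dBFS

Stage 1: 19.5 dB above -41.4 dBFS, reduced 3:1 to 6.5 dB above → -34.9 dBFS.
Stage 2: -34.9 dBFS ≤ -30.5 dBFS, so stage 2 doesn't engage; output -34.9 dBFS.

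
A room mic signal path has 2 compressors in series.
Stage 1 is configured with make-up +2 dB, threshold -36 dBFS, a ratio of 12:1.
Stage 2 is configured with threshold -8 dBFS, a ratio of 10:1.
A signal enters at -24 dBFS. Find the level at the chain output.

Stage 1: 12 dB above -36 dBFS, reduced 12:1 to 1 dB above → -35 dBFS; +2 dB make-up → -33 dBFS.
Stage 2: -33 dBFS ≤ -8 dBFS, so stage 2 doesn't engage; output -33 dBFS.

-33 dBFS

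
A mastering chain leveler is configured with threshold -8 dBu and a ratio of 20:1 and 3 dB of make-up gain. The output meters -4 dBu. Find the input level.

12 dBu

Before make-up, the level was -4 − 3 = -7 dBu.
The compressed level sits -7 − (-8) = 1 dB over threshold.
Input overshoot = R × output overshoot = 20 dB → input = -8 + 20 = 12 dBu.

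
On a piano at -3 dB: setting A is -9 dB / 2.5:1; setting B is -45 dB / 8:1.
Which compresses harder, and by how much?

B, by 33.15 dB

A: overshoot 6 dB → output overshoot 2.4 dB → GR 3.6 dB.
B: overshoot 42 dB → output overshoot 5.25 dB → GR 36.75 dB.
B reduces 33.15 dB more.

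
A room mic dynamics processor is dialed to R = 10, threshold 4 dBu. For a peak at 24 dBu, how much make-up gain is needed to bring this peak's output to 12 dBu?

6 dB

Overshoot 20 dB → 20/10 = 2 dB after compression, so the compressed level is 4 + 2 = 6 dBu.
Make-up = target − compressed = 12 − 6 = 6 dB.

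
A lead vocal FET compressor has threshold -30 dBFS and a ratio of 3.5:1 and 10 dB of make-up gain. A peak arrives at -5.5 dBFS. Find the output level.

-13 dBFS

Overshoot: -5.5 − (-30) = 24.5 dB.
The 24.5 dB excess becomes 7 dB after 3.5:1 reduction.
Output = -30 + 7 = -23 dBFS; make-up adds 10 dB, giving -13 dBFS.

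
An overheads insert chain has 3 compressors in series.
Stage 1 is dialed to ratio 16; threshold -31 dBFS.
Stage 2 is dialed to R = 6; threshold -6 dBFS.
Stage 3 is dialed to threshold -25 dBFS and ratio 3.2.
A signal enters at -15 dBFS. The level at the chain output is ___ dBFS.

Stage 1: 16 dB above -31 dBFS, reduced 16:1 to 1 dB above → -30 dBFS.
Stage 2: -30 dBFS ≤ -6 dBFS, so stage 2 doesn't engage; output -30 dBFS.
Stage 3: -30 dBFS is at or below the -25 dBFS threshold — no compression; output -30 dBFS.

-30 dBFS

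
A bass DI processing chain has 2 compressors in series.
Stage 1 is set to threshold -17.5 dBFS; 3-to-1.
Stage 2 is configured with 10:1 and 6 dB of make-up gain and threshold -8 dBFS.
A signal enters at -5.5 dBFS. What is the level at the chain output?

Stage 1: -5.5 dBFS is 12 dB over -17.5 dBFS; at 3:1 that becomes 4 dB over, giving -13.5 dBFS.
Stage 2: -13.5 dBFS ≤ -8 dBFS, so stage 2 doesn't engage; make-up brings it to -7.5 dBFS.

-7.5 dBFS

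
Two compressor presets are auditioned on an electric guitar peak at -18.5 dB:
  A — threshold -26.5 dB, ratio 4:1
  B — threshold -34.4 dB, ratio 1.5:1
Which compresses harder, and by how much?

A, by 0.7 dB

A: GR = 8 − 8/4 = 6 dB.
B: GR = 15.9 − 15.9/1.5 = 5.3 dB.
A reduces 0.7 dB more.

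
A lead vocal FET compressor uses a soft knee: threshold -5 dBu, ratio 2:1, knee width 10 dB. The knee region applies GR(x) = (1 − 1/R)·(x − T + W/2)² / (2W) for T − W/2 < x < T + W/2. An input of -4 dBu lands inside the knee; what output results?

x − T + W/2 = -4 − (-5) + 5 = 6.
GR = (1 − 1/2) × 6² / 20 = 0.5 × 36 / 20 = 0.9 dB.
Output = -4 − 0.9 = -4.9 dBu.

-4.9 dBu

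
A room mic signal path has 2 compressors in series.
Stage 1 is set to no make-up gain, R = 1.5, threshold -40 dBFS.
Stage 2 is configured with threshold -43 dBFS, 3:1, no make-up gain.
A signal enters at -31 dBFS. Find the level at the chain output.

Stage 1: 9 dB above -40 dBFS, reduced 1.5:1 to 6 dB above → -34 dBFS.
Stage 2: -34 dBFS is 9 dB over -43 dBFS; at 3:1 that becomes 3 dB over, giving -40 dBFS.

-40 dBFS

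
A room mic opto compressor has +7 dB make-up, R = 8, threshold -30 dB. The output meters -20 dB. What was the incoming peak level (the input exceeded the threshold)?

-6 dB

Stripping the +7 dB make-up gives -27 dB at the gain stage.
Post-compression overshoot = -27 − (-30) = 3 dB.
Input overshoot = R × output overshoot = 24 dB → input = -30 + 24 = -6 dB.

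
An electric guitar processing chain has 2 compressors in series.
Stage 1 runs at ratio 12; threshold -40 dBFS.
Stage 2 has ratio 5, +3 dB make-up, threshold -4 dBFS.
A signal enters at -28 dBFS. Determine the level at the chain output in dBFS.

Stage 1: -28 dBFS is 12 dB over -40 dBFS; at 12:1 that becomes 1 dB over, giving -39 dBFS.
Stage 2: -39 dBFS is at or below the -4 dBFS threshold — no compression; make-up brings it to -36 dBFS.

-36 dBFS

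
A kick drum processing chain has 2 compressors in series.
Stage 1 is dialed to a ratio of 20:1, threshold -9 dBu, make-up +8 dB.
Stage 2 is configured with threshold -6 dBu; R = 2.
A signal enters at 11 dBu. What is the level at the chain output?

-3 dBu

Stage 1: 20 dB above -9 dBu, reduced 20:1 to 1 dB above → -8 dBu; +8 dB make-up → 0 dBu.
Stage 2: 6 dB above -6 dBu, reduced 2:1 to 3 dB above → -3 dBu.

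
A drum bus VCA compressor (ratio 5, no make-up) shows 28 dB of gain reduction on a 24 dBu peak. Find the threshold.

Let T be the threshold. Output overshoot = (input overshoot)/R, so -4 − T = (24 − T)/5.
5·(-4 − T) = 24 − T → 4·T = -20 − 24 = -44.
T = -44/4 = -11 dBu.

-11 dBu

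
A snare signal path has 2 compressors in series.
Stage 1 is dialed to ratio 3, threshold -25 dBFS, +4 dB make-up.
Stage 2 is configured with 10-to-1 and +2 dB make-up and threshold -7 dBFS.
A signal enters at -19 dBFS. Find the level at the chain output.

-17 dBFS

Stage 1: -19 dBFS is 6 dB over -25 dBFS; at 3:1 that becomes 2 dB over, giving -23 dBFS; +4 dB make-up → -19 dBFS.
Stage 2: -19 dBFS ≤ -7 dBFS, so stage 2 doesn't engage; make-up brings it to -17 dBFS.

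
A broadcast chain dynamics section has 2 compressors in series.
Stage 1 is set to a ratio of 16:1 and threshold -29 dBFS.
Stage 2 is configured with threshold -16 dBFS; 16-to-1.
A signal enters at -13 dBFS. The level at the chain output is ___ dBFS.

Stage 1: 16 dB above -29 dBFS, reduced 16:1 to 1 dB above → -28 dBFS.
Stage 2: -28 dBFS ≤ -16 dBFS, so stage 2 doesn't engage; output -28 dBFS.

-28 dBFS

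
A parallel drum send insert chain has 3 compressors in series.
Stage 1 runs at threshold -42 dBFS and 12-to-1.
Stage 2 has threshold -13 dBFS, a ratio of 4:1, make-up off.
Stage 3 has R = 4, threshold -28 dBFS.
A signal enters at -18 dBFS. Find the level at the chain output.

Stage 1: 24 dB above -42 dBFS, reduced 12:1 to 2 dB above → -40 dBFS.
Stage 2: below threshold (-40 ≤ -13); passes unchanged; output -40 dBFS.
Stage 3: below threshold (-40 ≤ -28); passes unchanged; output -40 dBFS.

-40 dBFS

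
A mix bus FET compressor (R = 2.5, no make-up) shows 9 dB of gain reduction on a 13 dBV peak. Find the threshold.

-2 dBV

Input is 15 dB above T (since output overshoot × R = input overshoot: (4 − T)·2.5 = 13 − T gives T = -2 dBV).
Check: -2 + (13 − (-2))/2.5 = -2 + 6 = 4 dBV. ✓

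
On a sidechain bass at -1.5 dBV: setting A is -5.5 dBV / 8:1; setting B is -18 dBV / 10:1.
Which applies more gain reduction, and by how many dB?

B, by 11.35 dB

A: 4 dB over, compressed to 0.5 dB over, so 3.5 dB of GR.
B: 16.5 dB over, compressed to 1.65 dB over, so 14.85 dB of GR.
B applies 11.35 dB more gain reduction.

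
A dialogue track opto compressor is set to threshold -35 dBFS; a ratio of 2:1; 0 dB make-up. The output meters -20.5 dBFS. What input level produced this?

Post-compression overshoot = -20.5 − (-35) = 14.5 dB.
Input overshoot = R × output overshoot = 29 dB → input = -35 + 29 = -6 dBFS.

-6 dBFS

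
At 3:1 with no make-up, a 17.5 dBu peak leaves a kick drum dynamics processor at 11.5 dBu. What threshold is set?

8.5 dBu

Let T be the threshold. Output overshoot = (input overshoot)/R, so 11.5 − T = (17.5 − T)/3.
3·(11.5 − T) = 17.5 − T → 2·T = 34.5 − 17.5 = 17.
T = 17/2 = 8.5 dBu.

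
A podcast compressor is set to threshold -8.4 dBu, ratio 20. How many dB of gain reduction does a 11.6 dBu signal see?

11.6 dBu exceeds the threshold by 20 dB.
A 20:1 ratio leaves 1 dB of that excess.
So the signal is attenuated by 20 − 1 = 19 dB.

19 dB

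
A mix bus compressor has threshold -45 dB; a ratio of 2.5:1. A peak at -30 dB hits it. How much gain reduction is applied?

-30 dB exceeds the threshold by 15 dB.
After 2.5:1 compression the overshoot becomes 15/2.5 = 6 dB.
So the signal is attenuated by 15 − 6 = 9 dB.

9 dB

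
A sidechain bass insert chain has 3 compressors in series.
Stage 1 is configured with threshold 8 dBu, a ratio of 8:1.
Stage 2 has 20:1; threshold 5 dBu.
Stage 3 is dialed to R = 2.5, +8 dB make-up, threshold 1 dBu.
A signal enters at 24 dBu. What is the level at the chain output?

10.7 dBu

Stage 1: 24 dBu is 16 dB over 8 dBu; at 8:1 that becomes 2 dB over, giving 10 dBu.
Stage 2: 5 dB above 5 dBu, reduced 20:1 to 0.25 dB above → 5.25 dBu.
Stage 3: overshoot 4.25 dB → 4.25/2.5 = 1.7 dB → 2.7 dBu; +8 dB make-up → 10.7 dBu.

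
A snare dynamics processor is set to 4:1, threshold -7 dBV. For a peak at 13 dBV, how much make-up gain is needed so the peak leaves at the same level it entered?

15 dB

Without make-up, output = threshold + overshoot/4 = -7 + 5 = -2 dBV.
Gap to target: 15 dB.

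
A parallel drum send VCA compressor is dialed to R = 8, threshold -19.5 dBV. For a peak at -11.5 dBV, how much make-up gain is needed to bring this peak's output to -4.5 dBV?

The peak compresses to -19.5 + 8/8 = -18.5 dBV.
To reach -4.5 dBV requires -4.5 − (-18.5) = 14 dB of make-up.

14 dB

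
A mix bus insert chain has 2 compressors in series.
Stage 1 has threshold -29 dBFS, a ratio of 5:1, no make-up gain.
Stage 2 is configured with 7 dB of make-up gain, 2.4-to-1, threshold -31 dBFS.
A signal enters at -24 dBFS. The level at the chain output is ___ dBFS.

-22.75 dBFS

Stage 1: overshoot 5 dB → 5/5 = 1 dB → -28 dBFS.
Stage 2: overshoot 3 dB → 3/2.4 = 1.25 dB → -29.75 dBFS; +7 dB make-up → -22.75 dBFS.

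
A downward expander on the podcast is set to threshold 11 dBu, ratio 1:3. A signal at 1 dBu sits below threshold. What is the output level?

-19 dBu

The input is 10 dB below the 11 dBu threshold.
A 1:3 expander multiplies undershoot by 3: 10 × 3 = 30 dB below threshold.
Output = 11 − 30 = -19 dBu.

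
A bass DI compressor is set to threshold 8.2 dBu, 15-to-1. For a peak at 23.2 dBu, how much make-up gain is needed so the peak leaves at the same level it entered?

14 dB

The peak compresses to 8.2 + 15/15 = 9.2 dBu.
To reach 23.2 dBu requires 23.2 − 9.2 = 14 dB of make-up.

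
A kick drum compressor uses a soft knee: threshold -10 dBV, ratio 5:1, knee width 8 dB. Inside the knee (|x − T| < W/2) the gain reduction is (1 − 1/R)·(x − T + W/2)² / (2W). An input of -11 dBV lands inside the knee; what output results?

x − T + W/2 = -11 − (-10) + 4 = 3.
GR = (1 − 1/5) × 3² / 16 = 0.8 × 9 / 16 = 0.45 dB.
Output = -11 − 0.45 = -11.45 dBV.

-11.45 dBV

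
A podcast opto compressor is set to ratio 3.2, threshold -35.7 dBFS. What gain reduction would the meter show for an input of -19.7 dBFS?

11 dB

-19.7 dBFS exceeds the threshold by 16 dB.
At 3.2:1, output sits 16/3.2 = 5 dB above threshold.
So the signal is attenuated by 16 − 5 = 11 dB.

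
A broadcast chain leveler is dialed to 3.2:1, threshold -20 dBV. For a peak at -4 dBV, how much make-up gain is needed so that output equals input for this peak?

11 dB

Without make-up, output = threshold + overshoot/3.2 = -20 + 5 = -15 dBV.
Gap to target: 11 dB.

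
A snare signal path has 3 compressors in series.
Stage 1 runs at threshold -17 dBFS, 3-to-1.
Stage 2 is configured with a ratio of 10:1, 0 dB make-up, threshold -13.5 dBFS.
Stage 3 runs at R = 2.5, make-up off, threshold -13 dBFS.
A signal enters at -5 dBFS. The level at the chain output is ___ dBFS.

-13.45 dBFS

Stage 1: 12 dB above -17 dBFS, reduced 3:1 to 4 dB above → -13 dBFS.
Stage 2: 0.5 dB above -13.5 dBFS, reduced 10:1 to 0.05 dB above → -13.45 dBFS.
Stage 3: -13.45 dBFS ≤ -13 dBFS, so stage 3 doesn't engage; output -13.45 dBFS.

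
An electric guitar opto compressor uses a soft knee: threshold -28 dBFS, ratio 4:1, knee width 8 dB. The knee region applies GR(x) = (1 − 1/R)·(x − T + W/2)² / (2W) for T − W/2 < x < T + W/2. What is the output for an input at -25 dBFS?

-27.296875 dBFS

x − T + W/2 = -25 − (-28) + 4 = 7.
GR = (1 − 1/4) × 7² / 16 = 0.75 × 49 / 16 = 2.296875 dB.
Output = -25 − 2.296875 = -27.296875 dBFS.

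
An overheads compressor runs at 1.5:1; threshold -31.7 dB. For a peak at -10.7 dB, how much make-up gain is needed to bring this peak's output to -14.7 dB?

The peak compresses to -31.7 + 21/1.5 = -17.7 dB.
To reach -14.7 dB requires -14.7 − (-17.7) = 3 dB of make-up.

3 dB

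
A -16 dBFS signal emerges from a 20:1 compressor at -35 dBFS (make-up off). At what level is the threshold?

Gain reduction = -16 − (-35) = 19 dB; output overshoot = GR / (R − 1) = 19 / 19 = 1 dB.
Threshold = output − output overshoot = -35 − 1 = -36 dBFS.

-36 dBFS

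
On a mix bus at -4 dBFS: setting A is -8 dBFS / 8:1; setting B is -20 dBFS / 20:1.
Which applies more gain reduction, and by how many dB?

B, by 11.7 dB

A: GR = 4 − 4/8 = 3.5 dB.
B: GR = 16 − 16/20 = 15.2 dB.
B reduces 11.7 dB more.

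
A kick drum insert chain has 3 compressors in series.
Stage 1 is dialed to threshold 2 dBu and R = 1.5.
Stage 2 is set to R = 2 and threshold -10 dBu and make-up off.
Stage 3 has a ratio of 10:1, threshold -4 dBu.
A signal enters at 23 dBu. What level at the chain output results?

-3.3 dBu

Stage 1: 23 dBu is 21 dB over 2 dBu; at 1.5:1 that becomes 14 dB over, giving 16 dBu.
Stage 2: overshoot 26 dB → 26/2 = 13 dB → 3 dBu.
Stage 3: 7 dB above -4 dBu, reduced 10:1 to 0.7 dB above → -3.3 dBu.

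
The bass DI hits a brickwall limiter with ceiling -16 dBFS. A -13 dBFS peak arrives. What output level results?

The limiter clamps the peak to its -16 dBFS ceiling.

-16 dBFS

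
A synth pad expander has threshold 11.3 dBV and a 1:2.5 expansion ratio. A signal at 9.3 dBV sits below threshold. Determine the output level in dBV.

The input is 2 dB below the 11.3 dBV threshold.
A 1:2.5 expander multiplies undershoot by 2.5: 2 × 2.5 = 5 dB below threshold.
Output = 11.3 − 5 = 6.3 dBV.

6.3 dBV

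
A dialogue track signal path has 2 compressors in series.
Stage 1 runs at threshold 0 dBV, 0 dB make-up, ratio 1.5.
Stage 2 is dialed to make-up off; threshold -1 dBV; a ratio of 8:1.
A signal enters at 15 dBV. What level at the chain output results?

Stage 1: overshoot 15 dB → 15/1.5 = 10 dB → 10 dBV.
Stage 2: 10 dBV is 11 dB over -1 dBV; at 8:1 that becomes 1.375 dB over, giving 0.375 dBV.

0.375 dBV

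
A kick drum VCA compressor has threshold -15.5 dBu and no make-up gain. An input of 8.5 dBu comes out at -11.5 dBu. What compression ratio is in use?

Input overshoot = 8.5 − (-15.5) = 24 dB; output overshoot = -11.5 − (-15.5) = 4 dB.
Ratio = 24 / 4 = 6.

6:1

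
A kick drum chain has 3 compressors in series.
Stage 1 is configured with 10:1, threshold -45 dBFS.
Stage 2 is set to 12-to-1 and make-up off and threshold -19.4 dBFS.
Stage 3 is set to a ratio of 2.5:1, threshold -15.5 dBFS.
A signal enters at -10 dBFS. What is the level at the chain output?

-41.5 dBFS

Stage 1: -10 dBFS is 35 dB over -45 dBFS; at 10:1 that becomes 3.5 dB over, giving -41.5 dBFS.
Stage 2: -41.5 dBFS is at or below the -19.4 dBFS threshold — no compression; output -41.5 dBFS.
Stage 3: below threshold (-41.5 ≤ -15.5); passes unchanged; output -41.5 dBFS.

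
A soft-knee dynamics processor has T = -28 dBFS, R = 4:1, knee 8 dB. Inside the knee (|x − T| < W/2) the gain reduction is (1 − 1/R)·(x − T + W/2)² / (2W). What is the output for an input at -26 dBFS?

x − T + W/2 = -26 − (-28) + 4 = 6.
GR = (1 − 1/4) × 6² / 16 = 0.75 × 36 / 16 = 1.6875 dB.
Output = -26 − 1.6875 = -27.6875 dBFS.

-27.6875 dBFS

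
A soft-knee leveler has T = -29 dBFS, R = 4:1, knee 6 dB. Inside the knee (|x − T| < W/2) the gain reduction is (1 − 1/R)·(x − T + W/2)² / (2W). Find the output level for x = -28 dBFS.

x − T + W/2 = -28 − (-29) + 3 = 4.
GR = (1 − 1/4) × 4² / 12 = 0.75 × 16 / 12 = 1 dB.
Output = -28 − 1 = -29 dBFS.

-29 dBFS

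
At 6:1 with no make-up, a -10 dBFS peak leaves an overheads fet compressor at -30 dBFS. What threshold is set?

Let T be the threshold. Output overshoot = (input overshoot)/R, so -30 − T = (-10 − T)/6.
6·(-30 − T) = -10 − T → 5·T = -180 − (-10) = -170.
T = -170/5 = -34 dBFS.

-34 dBFS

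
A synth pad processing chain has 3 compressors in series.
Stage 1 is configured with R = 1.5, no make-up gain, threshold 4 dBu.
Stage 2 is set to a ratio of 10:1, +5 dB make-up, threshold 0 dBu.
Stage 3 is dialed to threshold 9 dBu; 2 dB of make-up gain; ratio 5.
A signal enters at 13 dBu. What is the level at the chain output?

8 dBu

Stage 1: 9 dB above 4 dBu, reduced 1.5:1 to 6 dB above → 10 dBu.
Stage 2: 10 dBu is 10 dB over 0 dBu; at 10:1 that becomes 1 dB over, giving 1 dBu; +5 dB make-up → 6 dBu.
Stage 3: 6 dBu is at or below the 9 dBu threshold — no compression; make-up brings it to 8 dBu.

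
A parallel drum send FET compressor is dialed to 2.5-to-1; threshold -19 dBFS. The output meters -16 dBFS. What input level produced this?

That's 3 dB above the -19 dBFS threshold.
Undo the ratio: input overshoot = 3 × 2.5 = 7.5 dB, giving input = -11.5 dBFS.

-11.5 dBFS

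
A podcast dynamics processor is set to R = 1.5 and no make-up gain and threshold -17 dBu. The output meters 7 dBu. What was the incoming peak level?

The compressed level sits 7 − (-17) = 24 dB over threshold.
Undo the ratio: input overshoot = 24 × 1.5 = 36 dB, giving input = 19 dBu.

19 dBu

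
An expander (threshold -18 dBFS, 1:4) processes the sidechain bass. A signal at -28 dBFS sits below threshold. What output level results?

Below threshold, a 1:4 expander applies gain = (4−1)×(T − x) of attenuation.
(4−1) × 10 = 30 dB, so output = -28 − 30 = -58 dBFS.

-58 dBFS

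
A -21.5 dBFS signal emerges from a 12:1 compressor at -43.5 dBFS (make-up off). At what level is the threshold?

Input is 24 dB above T (since output overshoot × R = input overshoot: (-43.5 − T)·12 = -21.5 − T gives T = -45.5 dBFS).
Check: -45.5 + (-21.5 − (-45.5))/12 = -45.5 + 2 = -43.5 dBFS. ✓

-45.5 dBFS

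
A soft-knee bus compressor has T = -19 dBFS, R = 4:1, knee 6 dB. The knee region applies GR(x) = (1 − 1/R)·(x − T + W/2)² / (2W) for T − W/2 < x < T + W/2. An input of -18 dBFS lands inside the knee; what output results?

x − T + W/2 = -18 − (-19) + 3 = 4.
GR = (1 − 1/4) × 4² / 12 = 0.75 × 16 / 12 = 1 dB.
Output = -18 − 1 = -19 dBFS.

-19 dBFS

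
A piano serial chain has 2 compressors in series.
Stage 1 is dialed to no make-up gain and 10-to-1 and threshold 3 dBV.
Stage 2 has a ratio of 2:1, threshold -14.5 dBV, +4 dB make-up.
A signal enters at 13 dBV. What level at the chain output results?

Stage 1: 10 dB above 3 dBV, reduced 10:1 to 1 dB above → 4 dBV.
Stage 2: overshoot 18.5 dB → 18.5/2 = 9.25 dB → -5.25 dBV; +4 dB make-up → -1.25 dBV.

-1.25 dBV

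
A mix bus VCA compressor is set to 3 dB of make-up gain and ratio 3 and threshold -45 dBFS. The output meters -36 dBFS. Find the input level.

Remove make-up: -36 − 3 = -39 dBFS.
Post-compression overshoot = -39 − (-45) = 6 dB.
Before 3:1 compression the overshoot was 6 × 3 = 18 dB, so input = -45 + 18 = -27 dBFS.

-27 dBFS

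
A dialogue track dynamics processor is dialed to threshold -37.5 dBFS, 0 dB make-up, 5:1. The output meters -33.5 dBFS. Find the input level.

That's 4 dB above the -37.5 dBFS threshold.
Undo the ratio: input overshoot = 4 × 5 = 20 dB, giving input = -17.5 dBFS.

-17.5 dBFS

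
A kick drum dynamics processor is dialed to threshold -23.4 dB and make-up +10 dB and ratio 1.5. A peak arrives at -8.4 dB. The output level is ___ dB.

-3.4 dB

-8.4 dB sits 15 dB over threshold.
At 1.5:1 the overshoot is divided by 1.5, leaving 10 dB above threshold.
Output = -23.4 + 10 = -13.4 dB; make-up adds 10 dB, giving -3.4 dB.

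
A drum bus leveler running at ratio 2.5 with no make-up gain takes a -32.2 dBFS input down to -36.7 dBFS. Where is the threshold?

Gain reduction = -32.2 − (-36.7) = 4.5 dB; output overshoot = GR / (R − 1) = 4.5 / 1.5 = 3 dB.
Threshold = output − output overshoot = -36.7 − 3 = -39.7 dBFS.

-39.7 dBFS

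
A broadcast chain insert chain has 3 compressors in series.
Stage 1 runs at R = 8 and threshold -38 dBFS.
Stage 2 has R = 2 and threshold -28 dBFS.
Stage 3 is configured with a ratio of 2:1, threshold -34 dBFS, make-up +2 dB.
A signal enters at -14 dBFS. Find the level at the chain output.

Stage 1: -14 dBFS is 24 dB over -38 dBFS; at 8:1 that becomes 3 dB over, giving -35 dBFS.
Stage 2: below threshold (-35 ≤ -28); passes unchanged; output -35 dBFS.
Stage 3: below threshold (-35 ≤ -34); passes unchanged; make-up brings it to -33 dBFS.

-33 dBFS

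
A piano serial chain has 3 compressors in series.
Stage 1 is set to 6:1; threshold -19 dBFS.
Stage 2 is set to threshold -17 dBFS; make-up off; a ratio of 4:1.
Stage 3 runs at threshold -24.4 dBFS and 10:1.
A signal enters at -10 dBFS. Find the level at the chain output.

Stage 1: -10 dBFS is 9 dB over -19 dBFS; at 6:1 that becomes 1.5 dB over, giving -17.5 dBFS.
Stage 2: -17.5 dBFS is at or below the -17 dBFS threshold — no compression; output -17.5 dBFS.
Stage 3: overshoot 6.9 dB → 6.9/10 = 0.69 dB → -23.71 dBFS.

-23.71 dBFS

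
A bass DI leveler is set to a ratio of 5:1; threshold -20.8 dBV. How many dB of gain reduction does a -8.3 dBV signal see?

10 dB

The signal is 12.5 dB above threshold.
At 5:1, output sits 12.5/5 = 2.5 dB above threshold.
So the signal is attenuated by 12.5 − 2.5 = 10 dB.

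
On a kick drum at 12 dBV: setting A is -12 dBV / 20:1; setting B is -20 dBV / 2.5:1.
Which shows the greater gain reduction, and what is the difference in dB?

A, by 3.6 dB

A: GR = 24 − 24/20 = 22.8 dB.
B: GR = 32 − 32/2.5 = 19.2 dB.
Difference: 3.6 dB in favour of A.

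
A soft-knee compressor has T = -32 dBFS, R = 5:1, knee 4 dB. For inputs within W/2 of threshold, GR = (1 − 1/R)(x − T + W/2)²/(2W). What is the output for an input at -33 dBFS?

x − T + W/2 = -33 − (-32) + 2 = 1.
GR = (1 − 1/5) × 1² / 8 = 0.8 × 1 / 8 = 0.1 dB.
Output = -33 − 0.1 = -33.1 dBFS.

-33.1 dBFS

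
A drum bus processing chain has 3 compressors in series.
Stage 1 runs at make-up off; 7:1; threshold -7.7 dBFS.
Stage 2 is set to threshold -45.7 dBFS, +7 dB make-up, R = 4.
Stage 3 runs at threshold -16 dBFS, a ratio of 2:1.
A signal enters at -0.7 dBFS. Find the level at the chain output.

-28.95 dBFS

Stage 1: overshoot 7 dB → 7/7 = 1 dB → -6.7 dBFS.
Stage 2: 39 dB above -45.7 dBFS, reduced 4:1 to 9.75 dB above → -35.95 dBFS; +7 dB make-up → -28.95 dBFS.
Stage 3: below threshold (-28.95 ≤ -16); passes unchanged; output -28.95 dBFS.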